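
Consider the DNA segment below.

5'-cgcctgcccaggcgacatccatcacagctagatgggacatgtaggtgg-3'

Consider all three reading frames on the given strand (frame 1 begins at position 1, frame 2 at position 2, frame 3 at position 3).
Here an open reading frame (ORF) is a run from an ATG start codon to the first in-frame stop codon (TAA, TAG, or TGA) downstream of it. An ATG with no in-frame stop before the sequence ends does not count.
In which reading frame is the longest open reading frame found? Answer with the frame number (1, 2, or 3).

Frame 1: CGC CTG CCC AGG CGA CAT CCA TCA CAG CTA GAT GGG ACA TGT AGG TGG — no ATG→stop ORF.
Frame 2: GCC TGC CCA GGC GAC ATC CAT CAC AGC TAG ATG GGA CAT GTA GGT — no ATG→stop ORF.
Frame 3: CCT GCC CAG GCG ACA TCC ATC ACA GCT AGA TGG GAC ATG TAG GTG — ATG at 39, stop TAG at 42 → 6 nt.
Longest ORF is 6 nt in frame 3 (positions 39–44).

3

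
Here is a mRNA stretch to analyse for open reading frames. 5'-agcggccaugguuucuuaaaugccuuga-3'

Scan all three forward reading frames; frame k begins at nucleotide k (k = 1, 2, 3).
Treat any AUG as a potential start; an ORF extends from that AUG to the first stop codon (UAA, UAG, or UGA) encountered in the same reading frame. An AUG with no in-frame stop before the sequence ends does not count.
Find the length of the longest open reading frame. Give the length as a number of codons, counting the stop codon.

4

Frame 1: AGC GGC CAU GGU UUC UUA AAU GCC UUG — no AUG→stop ORF.
Frame 2: GCG GCC AUG GUU UCU UAA AUG CCU UGA — AUG at 8, stop UAA at 17 → 12 nt; AUG at 20, stop UGA at 26 → 9 nt.
Frame 3: CGG CCA UGG UUU CUU AAA UGC CUU — no AUG→stop ORF.
Longest: frame 2, positions 8–19, 12 nt = 4 codons = 3 aa. → 4 codons.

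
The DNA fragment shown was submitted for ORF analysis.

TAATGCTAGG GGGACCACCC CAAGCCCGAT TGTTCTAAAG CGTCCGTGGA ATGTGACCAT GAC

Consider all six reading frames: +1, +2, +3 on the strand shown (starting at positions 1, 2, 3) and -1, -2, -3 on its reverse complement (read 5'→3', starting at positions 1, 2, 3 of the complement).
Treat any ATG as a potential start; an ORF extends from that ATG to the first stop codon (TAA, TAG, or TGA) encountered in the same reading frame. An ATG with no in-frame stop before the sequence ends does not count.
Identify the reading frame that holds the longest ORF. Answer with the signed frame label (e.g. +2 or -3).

Reverse complement (5'→3'): GTCATGGTCACATTCCACGGACGCTTTAGAACAATCGGGCTTGGGGTGGTCCCCCTAGCATTA
Frame +1: TAA TGC TAG GGG GAC CAC CCC AAG CCC GAT TGT TCT AAA GCG TCC GTG GAA TGT GAC CAT GAC — no ATG→stop ORF.
Frame +2: AAT GCT AGG GGG ACC ACC CCA AGC CCG ATT GTT CTA AAG CGT CCG TGG AAT GTG ACC ATG — no ATG→stop ORF.
Frame +3: ATG CTA GGG GGA CCA CCC CAA GCC CGA TTG TTC TAA AGC GTC CGT GGA ATG TGA CCA TGA — ATG at 3, stop TAA at 36 → 36 nt; ATG at 51, stop TGA at 54 → 6 nt.
Frame -1: GTC ATG GTC ACA TTC CAC GGA CGC TTT AGA ACA ATC GGG CTT GGG GTG GTC CCC CTA GCA TTA — no ATG→stop ORF.
Frame -2: TCA TGG TCA CAT TCC ACG GAC GCT TTA GAA CAA TCG GGC TTG GGG TGG TCC CCC TAG CAT — no ATG→stop ORF.
Frame -3: CAT GGT CAC ATT CCA CGG ACG CTT TAG AAC AAT CGG GCT TGG GGT GGT CCC CCT AGC ATT — no ATG→stop ORF.
Longest ORF is 36 nt in frame +3 (positions 3–38).

+3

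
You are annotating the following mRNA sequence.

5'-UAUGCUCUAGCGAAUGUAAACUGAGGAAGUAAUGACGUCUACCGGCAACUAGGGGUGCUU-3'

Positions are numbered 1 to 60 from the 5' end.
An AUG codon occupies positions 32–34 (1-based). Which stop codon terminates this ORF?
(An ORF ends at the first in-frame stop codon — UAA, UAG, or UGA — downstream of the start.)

UAG

Codons from position 32: AUG (32–34), ACG (35–37), UCU (38–40), ACC (41–43), GGC (44–46), AAC (47–49), UAG (50–52).
The first in-frame stop codon is UAG.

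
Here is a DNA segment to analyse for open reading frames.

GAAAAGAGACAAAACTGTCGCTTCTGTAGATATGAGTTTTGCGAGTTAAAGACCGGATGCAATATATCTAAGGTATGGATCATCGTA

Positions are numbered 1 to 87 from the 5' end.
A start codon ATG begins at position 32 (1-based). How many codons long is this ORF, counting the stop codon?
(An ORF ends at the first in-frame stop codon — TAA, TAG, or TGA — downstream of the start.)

Codons from position 32: ATG (32–34), AGT (35–37), TTT (38–40), GCG (41–43), AGT (44–46), TAA (47–49).
TAA is the first in-frame stop; that's 6 codons including the stop.

6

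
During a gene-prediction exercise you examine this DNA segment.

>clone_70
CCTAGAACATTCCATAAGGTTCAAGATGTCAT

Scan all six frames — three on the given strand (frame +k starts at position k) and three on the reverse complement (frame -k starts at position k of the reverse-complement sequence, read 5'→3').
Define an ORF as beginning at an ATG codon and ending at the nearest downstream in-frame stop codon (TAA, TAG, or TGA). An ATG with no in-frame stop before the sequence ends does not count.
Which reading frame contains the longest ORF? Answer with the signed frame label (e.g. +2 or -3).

Reverse complement (5'→3'): ATGACATCTTGAACCTTATGGAATGTTCTAGG
Frame +1: CCT AGA ACA TTC CAT AAG GTT CAA GAT GTC — no ATG→stop ORF.
Frame +2: CTA GAA CAT TCC ATA AGG TTC AAG ATG TCA — no ATG→stop ORF.
Frame +3: TAG AAC ATT CCA TAA GGT TCA AGA TGT CAT — no ATG→stop ORF.
Frame -1: ATG ACA TCT TGA ACC TTA TGG AAT GTT CTA — ATG at 1, stop TGA at 10 → 12 nt.
Frame -2: TGA CAT CTT GAA CCT TAT GGA ATG TTC TAG — ATG at 23, stop TAG at 29 → 9 nt.
Frame -3: GAC ATC TTG AAC CTT ATG GAA TGT TCT AGG — no ATG→stop ORF.
Longest ORF is 12 nt in frame -1 (positions 1–12).

-1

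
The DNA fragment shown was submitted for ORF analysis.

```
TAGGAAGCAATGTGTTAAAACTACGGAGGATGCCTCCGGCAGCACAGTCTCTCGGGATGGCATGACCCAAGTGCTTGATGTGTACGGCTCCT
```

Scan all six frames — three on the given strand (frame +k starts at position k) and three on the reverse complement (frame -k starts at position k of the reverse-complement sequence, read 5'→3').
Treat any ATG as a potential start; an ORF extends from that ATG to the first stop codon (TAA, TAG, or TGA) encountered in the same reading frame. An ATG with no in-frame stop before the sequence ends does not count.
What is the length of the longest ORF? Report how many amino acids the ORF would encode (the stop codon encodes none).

Reverse complement (5'→3'): AGGAGCCGTACACATCAAGCACTTGGGTCATGCCATCCCGAGAGACTGTGCTGCCGGAGGCATCCTCCGTAGTTTTAACACATTGCTTCCTA
Frame +1: TAG GAA GCA ATG TGT TAA AAC TAC GGA GGA TGC CTC CGG CAG CAC AGT CTC TCG GGA TGG CAT GAC CCA AGT GCT TGA TGT GTA CGG CTC — ATG at 10, stop TAA at 16 → 9 nt.
Frame +2: AGG AAG CAA TGT GTT AAA ACT ACG GAG GAT GCC TCC GGC AGC ACA GTC TCT CGG GAT GGC ATG ACC CAA GTG CTT GAT GTG TAC GGC TCC — no ATG→stop ORF.
Frame +3: GGA AGC AAT GTG TTA AAA CTA CGG AGG ATG CCT CCG GCA GCA CAG TCT CTC GGG ATG GCA TGA CCC AAG TGC TTG ATG TGT ACG GCT CCT — ATG at 30, stop TGA at 63 → 36 nt; ATG at 57, stop TGA at 63 → 9 nt.
Frame -1: AGG AGC CGT ACA CAT CAA GCA CTT GGG TCA TGC CAT CCC GAG AGA CTG TGC TGC CGG AGG CAT CCT CCG TAG TTT TAA CAC ATT GCT TCC — no ATG→stop ORF.
Frame -2: GGA GCC GTA CAC ATC AAG CAC TTG GGT CAT GCC ATC CCG AGA GAC TGT GCT GCC GGA GGC ATC CTC CGT AGT TTT AAC ACA TTG CTT CCT — no ATG→stop ORF.
Frame -3: GAG CCG TAC ACA TCA AGC ACT TGG GTC ATG CCA TCC CGA GAG ACT GTG CTG CCG GAG GCA TCC TCC GTA GTT TTA ACA CAT TGC TTC CTA — no ATG→stop ORF.
Longest: frame +3, positions 30–65, 36 nt = 12 codons = 11 aa. → 11 amino acids.

11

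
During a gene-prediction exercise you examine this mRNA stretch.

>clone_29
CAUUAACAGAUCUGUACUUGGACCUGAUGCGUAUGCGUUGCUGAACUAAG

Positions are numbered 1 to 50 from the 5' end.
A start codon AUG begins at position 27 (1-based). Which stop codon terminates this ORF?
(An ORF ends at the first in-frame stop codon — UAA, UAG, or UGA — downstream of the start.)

Codons from position 27: AUG (27–29), CGU (30–32), AUG (33–35), CGU (36–38), UGC (39–41), UGA (42–44).
The first in-frame stop codon is UGA.

UGA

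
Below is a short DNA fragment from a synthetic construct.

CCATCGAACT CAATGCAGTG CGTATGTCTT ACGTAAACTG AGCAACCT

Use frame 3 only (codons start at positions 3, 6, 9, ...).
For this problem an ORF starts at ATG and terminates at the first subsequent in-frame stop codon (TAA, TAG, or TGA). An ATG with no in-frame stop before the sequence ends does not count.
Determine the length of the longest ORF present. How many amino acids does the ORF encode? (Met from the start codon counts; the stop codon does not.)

Frame 3: ATC GAA CTC AAT GCA GTG CGT ATG TCT TAC GTA AAC TGA GCA ACC — ATG at 24, stop TGA at 39 → 18 nt.
Longest: frame 3, positions 24–41, 18 nt = 6 codons = 5 aa. → 5 amino acids.

5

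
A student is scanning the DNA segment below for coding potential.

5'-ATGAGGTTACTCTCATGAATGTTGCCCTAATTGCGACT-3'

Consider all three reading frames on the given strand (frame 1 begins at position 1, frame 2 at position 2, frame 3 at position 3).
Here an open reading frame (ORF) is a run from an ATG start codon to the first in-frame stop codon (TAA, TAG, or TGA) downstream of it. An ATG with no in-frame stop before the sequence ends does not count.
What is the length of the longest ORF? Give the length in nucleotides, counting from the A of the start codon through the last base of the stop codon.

Frame 1: ATG AGG TTA CTC TCA TGA ATG TTG CCC TAA TTG CGA — ATG at 1, stop TGA at 16 → 18 nt; ATG at 19, stop TAA at 28 → 12 nt.
Frame 2: TGA GGT TAC TCT CAT GAA TGT TGC CCT AAT TGC GAC — no ATG→stop ORF.
Frame 3: GAG GTT ACT CTC ATG AAT GTT GCC CTA ATT GCG ACT — no ATG→stop ORF.
Longest: frame 1, positions 1–18, 18 nt = 6 codons = 5 aa. → 18 nucleotides.

18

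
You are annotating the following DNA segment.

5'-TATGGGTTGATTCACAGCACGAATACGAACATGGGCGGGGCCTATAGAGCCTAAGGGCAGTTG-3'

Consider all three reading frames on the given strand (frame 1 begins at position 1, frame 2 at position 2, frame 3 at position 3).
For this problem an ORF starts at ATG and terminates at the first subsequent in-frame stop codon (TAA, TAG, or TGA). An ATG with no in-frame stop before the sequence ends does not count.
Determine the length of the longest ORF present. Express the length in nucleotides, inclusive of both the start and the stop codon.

Frame 1: TAT GGG TTG ATT CAC AGC ACG AAT ACG AAC ATG GGC GGG GCC TAT AGA GCC TAA GGG CAG TTG — ATG at 31, stop TAA at 52 → 24 nt.
Frame 2: ATG GGT TGA TTC ACA GCA CGA ATA CGA ACA TGG GCG GGG CCT ATA GAG CCT AAG GGC AGT — ATG at 2, stop TGA at 8 → 9 nt.
Frame 3: TGG GTT GAT TCA CAG CAC GAA TAC GAA CAT GGG CGG GGC CTA TAG AGC CTA AGG GCA GTT — no ATG→stop ORF.
Longest: frame 1, positions 31–54, 24 nt = 8 codons = 7 aa. → 24 nucleotides.

24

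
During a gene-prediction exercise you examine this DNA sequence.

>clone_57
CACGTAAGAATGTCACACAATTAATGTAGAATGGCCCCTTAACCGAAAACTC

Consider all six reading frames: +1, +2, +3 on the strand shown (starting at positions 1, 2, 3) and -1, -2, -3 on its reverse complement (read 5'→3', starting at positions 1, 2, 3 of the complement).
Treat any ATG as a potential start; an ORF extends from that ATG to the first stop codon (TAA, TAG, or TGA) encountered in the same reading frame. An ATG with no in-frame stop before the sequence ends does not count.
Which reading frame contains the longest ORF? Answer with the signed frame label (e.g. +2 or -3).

+1

Reverse complement (5'→3'): GAGTTTTCGGTTAAGGGGCCATTCTACATTAATTGTGTGACATTCTTACGTG
Frame +1: CAC GTA AGA ATG TCA CAC AAT TAA TGT AGA ATG GCC CCT TAA CCG AAA ACT — ATG at 10, stop TAA at 22 → 15 nt; ATG at 31, stop TAA at 40 → 12 nt.
Frame +2: ACG TAA GAA TGT CAC ACA ATT AAT GTA GAA TGG CCC CTT AAC CGA AAA CTC — no ATG→stop ORF.
Frame +3: CGT AAG AAT GTC ACA CAA TTA ATG TAG AAT GGC CCC TTA ACC GAA AAC — ATG at 24, stop TAG at 27 → 6 nt.
Frame -1: GAG TTT TCG GTT AAG GGG CCA TTC TAC ATT AAT TGT GTG ACA TTC TTA CGT — no ATG→stop ORF.
Frame -2: AGT TTT CGG TTA AGG GGC CAT TCT ACA TTA ATT GTG TGA CAT TCT TAC GTG — no ATG→stop ORF.
Frame -3: GTT TTC GGT TAA GGG GCC ATT CTA CAT TAA TTG TGT GAC ATT CTT ACG — no ATG→stop ORF.
Longest ORF is 15 nt in frame +1 (positions 10–24).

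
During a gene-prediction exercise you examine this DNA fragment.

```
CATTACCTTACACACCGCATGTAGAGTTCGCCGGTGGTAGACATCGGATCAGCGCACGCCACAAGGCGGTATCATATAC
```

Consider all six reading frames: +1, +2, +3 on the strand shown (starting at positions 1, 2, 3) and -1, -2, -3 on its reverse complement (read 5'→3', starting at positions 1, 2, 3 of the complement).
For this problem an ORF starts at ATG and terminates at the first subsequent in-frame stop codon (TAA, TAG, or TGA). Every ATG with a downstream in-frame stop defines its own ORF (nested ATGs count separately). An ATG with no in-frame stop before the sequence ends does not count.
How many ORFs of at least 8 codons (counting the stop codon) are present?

2

Reverse complement (5'→3'): GTATATGATACCGCCTTGTGGCGTGCGCTGATCCGATGTCTACCACCGGCGAACTCTACATGCGGTGTGTAAGGTAATG
Frame +1: CAT TAC CTT ACA CAC CGC ATG TAG AGT TCG CCG GTG GTA GAC ATC GGA TCA GCG CAC GCC ACA AGG CGG TAT CAT ATA — ATG at 19, stop TAG at 22 → 6 nt.
Frame +2: ATT ACC TTA CAC ACC GCA TGT AGA GTT CGC CGG TGG TAG ACA TCG GAT CAG CGC ACG CCA CAA GGC GGT ATC ATA TAC — no ATG→stop ORF.
Frame +3: TTA CCT TAC ACA CCG CAT GTA GAG TTC GCC GGT GGT AGA CAT CGG ATC AGC GCA CGC CAC AAG GCG GTA TCA TAT — no ATG→stop ORF.
Frame -1: GTA TAT GAT ACC GCC TTG TGG CGT GCG CTG ATC CGA TGT CTA CCA CCG GCG AAC TCT ACA TGC GGT GTG TAA GGT AAT — no ATG→stop ORF.
Frame -2: TAT ATG ATA CCG CCT TGT GGC GTG CGC TGA TCC GAT GTC TAC CAC CGG CGA ACT CTA CAT GCG GTG TGT AAG GTA ATG — ATG at 5, stop TGA at 29 → 27 nt.
Frame -3: ATA TGA TAC CGC CTT GTG GCG TGC GCT GAT CCG ATG TCT ACC ACC GGC GAA CTC TAC ATG CGG TGT GTA AGG TAA — ATG at 36, stop TAA at 75 → 42 nt; ATG at 60, stop TAA at 75 → 18 nt.
ORFs ≥ 8 codons: frame -2 5–31 (9 codons), frame -3 36–77 (14 codons). Count = 2.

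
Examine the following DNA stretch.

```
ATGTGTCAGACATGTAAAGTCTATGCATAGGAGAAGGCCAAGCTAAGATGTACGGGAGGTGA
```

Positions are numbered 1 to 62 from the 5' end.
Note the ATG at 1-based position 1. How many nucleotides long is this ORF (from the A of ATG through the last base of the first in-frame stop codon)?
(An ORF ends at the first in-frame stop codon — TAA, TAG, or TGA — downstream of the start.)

Codons from position 1: ATG (1–3), TGT (4–6), CAG (7–9), ACA (10–12), TGT (13–15), AAA (16–18), GTC (19–21), TAT (22–24), GCA (25–27), TAG (28–30).
TAG is the first in-frame stop; ORF spans 1–30, 30 nucleotides.

30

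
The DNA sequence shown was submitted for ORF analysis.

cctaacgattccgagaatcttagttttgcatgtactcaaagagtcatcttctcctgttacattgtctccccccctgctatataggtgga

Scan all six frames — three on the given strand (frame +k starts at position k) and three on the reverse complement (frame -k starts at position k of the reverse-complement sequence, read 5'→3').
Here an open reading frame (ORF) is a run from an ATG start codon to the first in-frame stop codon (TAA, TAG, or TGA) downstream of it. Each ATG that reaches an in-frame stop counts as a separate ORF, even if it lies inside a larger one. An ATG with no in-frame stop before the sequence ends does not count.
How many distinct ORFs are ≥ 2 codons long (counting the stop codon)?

Reverse complement (5'→3'): TCCACCTATATAGCAGGGGGGGAGACAATGTAACAGGAGAAGATGACTCTTTGAGTACATGCAAAACTAAGATTCTCGGAATCGTTAGG
Frame +1: CCT AAC GAT TCC GAG AAT CTT AGT TTT GCA TGT ACT CAA AGA GTC ATC TTC TCC TGT TAC ATT GTC TCC CCC CCT GCT ATA TAG GTG — no ATG→stop ORF.
Frame +2: CTA ACG ATT CCG AGA ATC TTA GTT TTG CAT GTA CTC AAA GAG TCA TCT TCT CCT GTT ACA TTG TCT CCC CCC CTG CTA TAT AGG TGG — no ATG→stop ORF.
Frame +3: TAA CGA TTC CGA GAA TCT TAG TTT TGC ATG TAC TCA AAG AGT CAT CTT CTC CTG TTA CAT TGT CTC CCC CCC TGC TAT ATA GGT GGA — no ATG→stop ORF.
Frame -1: TCC ACC TAT ATA GCA GGG GGG GAG ACA ATG TAA CAG GAG AAG ATG ACT CTT TGA GTA CAT GCA AAA CTA AGA TTC TCG GAA TCG TTA — ATG at 28, stop TAA at 31 → 6 nt; ATG at 43, stop TGA at 52 → 12 nt.
Frame -2: CCA CCT ATA TAG CAG GGG GGG AGA CAA TGT AAC AGG AGA AGA TGA CTC TTT GAG TAC ATG CAA AAC TAA GAT TCT CGG AAT CGT TAG — ATG at 59, stop TAA at 68 → 12 nt.
Frame -3: CAC CTA TAT AGC AGG GGG GGA GAC AAT GTA ACA GGA GAA GAT GAC TCT TTG AGT ACA TGC AAA ACT AAG ATT CTC GGA ATC GTT AGG — no ATG→stop ORF.
ORFs ≥ 2 codons: frame -1 28–33 (2 codons), frame -1 43–54 (4 codons), frame -2 59–70 (4 codons). Count = 3.

3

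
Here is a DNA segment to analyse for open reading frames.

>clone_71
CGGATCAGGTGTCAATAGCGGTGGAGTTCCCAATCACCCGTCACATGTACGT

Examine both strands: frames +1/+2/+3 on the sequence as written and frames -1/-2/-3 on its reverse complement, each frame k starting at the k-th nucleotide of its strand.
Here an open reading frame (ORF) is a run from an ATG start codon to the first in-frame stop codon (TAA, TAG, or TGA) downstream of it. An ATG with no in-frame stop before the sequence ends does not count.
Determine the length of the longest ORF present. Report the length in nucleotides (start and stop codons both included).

Reverse complement (5'→3'): ACGTACATGTGACGGGTGATTGGGAACTCCACCGCTATTGACACCTGATCCG
Frame +1: CGG ATC AGG TGT CAA TAG CGG TGG AGT TCC CAA TCA CCC GTC ACA TGT ACG — no ATG→stop ORF.
Frame +2: GGA TCA GGT GTC AAT AGC GGT GGA GTT CCC AAT CAC CCG TCA CAT GTA CGT — no ATG→stop ORF.
Frame +3: GAT CAG GTG TCA ATA GCG GTG GAG TTC CCA ATC ACC CGT CAC ATG TAC — no ATG→stop ORF.
Frame -1: ACG TAC ATG TGA CGG GTG ATT GGG AAC TCC ACC GCT ATT GAC ACC TGA TCC — ATG at 7, stop TGA at 10 → 6 nt.
Frame -2: CGT ACA TGT GAC GGG TGA TTG GGA ACT CCA CCG CTA TTG ACA CCT GAT CCG — no ATG→stop ORF.
Frame -3: GTA CAT GTG ACG GGT GAT TGG GAA CTC CAC CGC TAT TGA CAC CTG ATC — no ATG→stop ORF.
Longest: frame -1, positions 7–12, 6 nt = 2 codons = 1 aa. → 6 nucleotides.

6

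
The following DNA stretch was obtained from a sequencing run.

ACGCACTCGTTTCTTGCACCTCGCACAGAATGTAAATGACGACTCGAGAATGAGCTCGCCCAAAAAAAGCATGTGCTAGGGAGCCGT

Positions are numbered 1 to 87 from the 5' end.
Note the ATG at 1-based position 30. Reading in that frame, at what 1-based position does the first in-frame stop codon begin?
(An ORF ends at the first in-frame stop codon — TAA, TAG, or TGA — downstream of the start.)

Codons from position 30: ATG (30–32), TAA (33–35).
TAA is a stop codon; it begins at position 33.

33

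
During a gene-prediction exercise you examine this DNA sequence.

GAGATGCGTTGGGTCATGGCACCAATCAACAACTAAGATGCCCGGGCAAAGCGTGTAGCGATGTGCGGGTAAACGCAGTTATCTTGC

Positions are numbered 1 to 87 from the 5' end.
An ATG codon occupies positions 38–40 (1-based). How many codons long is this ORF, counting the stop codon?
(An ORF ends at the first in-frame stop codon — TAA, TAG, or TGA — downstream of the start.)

7

Codons from position 38: ATG (38–40), CCC (41–43), GGG (44–46), CAA (47–49), AGC (50–52), GTG (53–55), TAG (56–58).
TAG is the first in-frame stop; that's 7 codons including the stop.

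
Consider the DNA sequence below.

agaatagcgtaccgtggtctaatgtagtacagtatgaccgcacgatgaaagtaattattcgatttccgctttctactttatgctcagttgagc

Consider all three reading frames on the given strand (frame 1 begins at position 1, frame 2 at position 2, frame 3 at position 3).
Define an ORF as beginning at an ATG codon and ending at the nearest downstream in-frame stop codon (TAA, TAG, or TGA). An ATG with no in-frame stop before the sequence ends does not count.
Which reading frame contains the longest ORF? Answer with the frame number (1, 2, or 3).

1

Frame 1: AGA ATA GCG TAC CGT GGT CTA ATG TAG TAC AGT ATG ACC GCA CGA TGA AAG TAA TTA TTC GAT TTC CGC TTT CTA CTT TAT GCT CAG TTG AGC — ATG at 22, stop TAG at 25 → 6 nt; ATG at 34, stop TGA at 46 → 15 nt.
Frame 2: GAA TAG CGT ACC GTG GTC TAA TGT AGT ACA GTA TGA CCG CAC GAT GAA AGT AAT TAT TCG ATT TCC GCT TTC TAC TTT ATG CTC AGT TGA — ATG at 80, stop TGA at 89 → 12 nt.
Frame 3: AAT AGC GTA CCG TGG TCT AAT GTA GTA CAG TAT GAC CGC ACG ATG AAA GTA ATT ATT CGA TTT CCG CTT TCT ACT TTA TGC TCA GTT GAG — no ATG→stop ORF.
Longest ORF is 15 nt in frame 1 (positions 34–48).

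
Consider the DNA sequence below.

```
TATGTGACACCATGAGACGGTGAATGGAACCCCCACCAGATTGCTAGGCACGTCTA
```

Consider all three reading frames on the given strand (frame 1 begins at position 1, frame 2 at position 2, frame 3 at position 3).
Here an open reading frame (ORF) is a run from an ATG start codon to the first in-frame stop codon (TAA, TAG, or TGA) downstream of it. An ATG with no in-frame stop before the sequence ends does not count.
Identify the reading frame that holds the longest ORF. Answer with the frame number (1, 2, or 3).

Frame 1: TAT GTG ACA CCA TGA GAC GGT GAA TGG AAC CCC CAC CAG ATT GCT AGG CAC GTC — no ATG→stop ORF.
Frame 2: ATG TGA CAC CAT GAG ACG GTG AAT GGA ACC CCC ACC AGA TTG CTA GGC ACG TCT — ATG at 2, stop TGA at 5 → 6 nt.
Frame 3: TGT GAC ACC ATG AGA CGG TGA ATG GAA CCC CCA CCA GAT TGC TAG GCA CGT CTA — ATG at 12, stop TGA at 21 → 12 nt; ATG at 24, stop TAG at 45 → 24 nt.
Longest ORF is 24 nt in frame 3 (positions 24–47).

3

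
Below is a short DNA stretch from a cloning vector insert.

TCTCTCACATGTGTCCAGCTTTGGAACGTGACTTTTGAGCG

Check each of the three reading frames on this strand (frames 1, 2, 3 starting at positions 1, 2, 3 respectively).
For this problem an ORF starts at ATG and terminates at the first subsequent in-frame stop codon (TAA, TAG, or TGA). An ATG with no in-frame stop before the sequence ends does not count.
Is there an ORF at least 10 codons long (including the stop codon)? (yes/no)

Frame 1: TCT CTC ACA TGT GTC CAG CTT TGG AAC GTG ACT TTT GAG — no ATG→stop ORF.
Frame 2: CTC TCA CAT GTG TCC AGC TTT GGA ACG TGA CTT TTG AGC — no ATG→stop ORF.
Frame 3: TCT CAC ATG TGT CCA GCT TTG GAA CGT GAC TTT TGA GCG — ATG at 9, stop TGA at 36 → 30 nt.
Frame 3 has an ORF of 10 codons (positions 9–38) ≥ 10, so yes.

yes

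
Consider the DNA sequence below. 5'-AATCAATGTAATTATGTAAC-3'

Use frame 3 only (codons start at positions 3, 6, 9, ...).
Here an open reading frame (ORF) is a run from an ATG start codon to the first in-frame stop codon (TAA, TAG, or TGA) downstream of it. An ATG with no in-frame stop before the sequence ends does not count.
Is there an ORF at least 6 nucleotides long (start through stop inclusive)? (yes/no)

yes

Frame 3: TCA ATG TAA TTA TGT AAC — ATG at 6, stop TAA at 9 → 6 nt.
Frame 3 has an ORF of 6 nucleotides (positions 6–11) ≥ 6, so yes.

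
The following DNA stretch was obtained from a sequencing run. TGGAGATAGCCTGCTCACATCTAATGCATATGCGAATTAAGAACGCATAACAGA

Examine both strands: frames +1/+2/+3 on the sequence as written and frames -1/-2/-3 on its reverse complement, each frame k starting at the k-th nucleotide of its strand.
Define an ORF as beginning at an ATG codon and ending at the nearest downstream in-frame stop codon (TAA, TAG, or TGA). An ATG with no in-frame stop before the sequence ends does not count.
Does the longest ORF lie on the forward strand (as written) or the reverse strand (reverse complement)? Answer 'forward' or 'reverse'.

Reverse complement (5'→3'): TCTGTTATGCGTTCTTAATTCGCATATGCATTAGATGTGAGCAGGCTATCTCCA
Frame +1: TGG AGA TAG CCT GCT CAC ATC TAA TGC ATA TGC GAA TTA AGA ACG CAT AAC AGA — no ATG→stop ORF.
Frame +2: GGA GAT AGC CTG CTC ACA TCT AAT GCA TAT GCG AAT TAA GAA CGC ATA ACA — no ATG→stop ORF.
Frame +3: GAG ATA GCC TGC TCA CAT CTA ATG CAT ATG CGA ATT AAG AAC GCA TAA CAG — ATG at 24, stop TAA at 48 → 27 nt; ATG at 30, stop TAA at 48 → 21 nt.
Frame -1: TCT GTT ATG CGT TCT TAA TTC GCA TAT GCA TTA GAT GTG AGC AGG CTA TCT CCA — ATG at 7, stop TAA at 16 → 12 nt.
Frame -2: CTG TTA TGC GTT CTT AAT TCG CAT ATG CAT TAG ATG TGA GCA GGC TAT CTC — ATG at 26, stop TAG at 32 → 9 nt; ATG at 35, stop TGA at 38 → 6 nt.
Frame -3: TGT TAT GCG TTC TTA ATT CGC ATA TGC ATT AGA TGT GAG CAG GCT ATC TCC — no ATG→stop ORF.
Forward-strand max 27 nt; reverse-strand max 12 nt. The forward strand has the longer ORF.

forward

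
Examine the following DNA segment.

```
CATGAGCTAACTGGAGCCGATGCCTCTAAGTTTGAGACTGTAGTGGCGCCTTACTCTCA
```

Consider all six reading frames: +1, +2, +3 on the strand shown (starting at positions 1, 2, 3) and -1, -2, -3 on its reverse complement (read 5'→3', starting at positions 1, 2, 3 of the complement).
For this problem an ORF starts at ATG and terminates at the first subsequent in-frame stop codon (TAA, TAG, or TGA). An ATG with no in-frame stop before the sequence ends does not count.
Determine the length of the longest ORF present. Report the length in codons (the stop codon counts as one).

Reverse complement (5'→3'): TGAGAGTAAGGCGCCACTACAGTCTCAAACTTAGAGGCATCGGCTCCAGTTAGCTCATG
Frame +1: CAT GAG CTA ACT GGA GCC GAT GCC TCT AAG TTT GAG ACT GTA GTG GCG CCT TAC TCT — no ATG→stop ORF.
Frame +2: ATG AGC TAA CTG GAG CCG ATG CCT CTA AGT TTG AGA CTG TAG TGG CGC CTT ACT CTC — ATG at 2, stop TAA at 8 → 9 nt; ATG at 20, stop TAG at 41 → 24 nt.
Frame +3: TGA GCT AAC TGG AGC CGA TGC CTC TAA GTT TGA GAC TGT AGT GGC GCC TTA CTC TCA — no ATG→stop ORF.
Frame -1: TGA GAG TAA GGC GCC ACT ACA GTC TCA AAC TTA GAG GCA TCG GCT CCA GTT AGC TCA — no ATG→stop ORF.
Frame -2: GAG AGT AAG GCG CCA CTA CAG TCT CAA ACT TAG AGG CAT CGG CTC CAG TTA GCT CAT — no ATG→stop ORF.
Frame -3: AGA GTA AGG CGC CAC TAC AGT CTC AAA CTT AGA GGC ATC GGC TCC AGT TAG CTC ATG — no ATG→stop ORF.
Longest: frame +2, positions 20–43, 24 nt = 8 codons = 7 aa. → 8 codons.

8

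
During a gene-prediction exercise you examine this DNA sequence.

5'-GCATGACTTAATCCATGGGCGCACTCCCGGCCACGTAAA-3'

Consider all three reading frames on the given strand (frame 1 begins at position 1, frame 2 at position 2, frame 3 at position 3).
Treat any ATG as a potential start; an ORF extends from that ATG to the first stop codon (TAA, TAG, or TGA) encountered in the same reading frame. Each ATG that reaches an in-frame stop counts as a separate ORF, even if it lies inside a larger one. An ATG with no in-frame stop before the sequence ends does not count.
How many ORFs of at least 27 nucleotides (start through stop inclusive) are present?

Frame 1: GCA TGA CTT AAT CCA TGG GCG CAC TCC CGG CCA CGT AAA — no ATG→stop ORF.
Frame 2: CAT GAC TTA ATC CAT GGG CGC ACT CCC GGC CAC GTA — no ATG→stop ORF.
Frame 3: ATG ACT TAA TCC ATG GGC GCA CTC CCG GCC ACG TAA — ATG at 3, stop TAA at 9 → 9 nt; ATG at 15, stop TAA at 36 → 24 nt.
No ORF reaches 27 nucleotides. Count = 0.

0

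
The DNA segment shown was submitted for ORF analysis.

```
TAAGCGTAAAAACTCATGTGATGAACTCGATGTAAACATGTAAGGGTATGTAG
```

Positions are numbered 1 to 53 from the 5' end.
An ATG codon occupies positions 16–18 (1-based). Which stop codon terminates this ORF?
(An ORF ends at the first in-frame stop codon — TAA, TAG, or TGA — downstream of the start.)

TGA

Codons from position 16: ATG (16–18), TGA (19–21).
The first in-frame stop codon is TGA.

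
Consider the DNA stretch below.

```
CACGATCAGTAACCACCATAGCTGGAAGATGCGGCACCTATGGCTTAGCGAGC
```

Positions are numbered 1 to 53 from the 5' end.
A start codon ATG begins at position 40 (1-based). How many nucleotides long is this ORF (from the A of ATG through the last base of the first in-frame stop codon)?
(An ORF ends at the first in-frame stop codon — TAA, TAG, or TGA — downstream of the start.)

9

Codons from position 40: ATG (40–42), GCT (43–45), TAG (46–48).
TAG is the first in-frame stop; ORF spans 40–48, 9 nucleotides.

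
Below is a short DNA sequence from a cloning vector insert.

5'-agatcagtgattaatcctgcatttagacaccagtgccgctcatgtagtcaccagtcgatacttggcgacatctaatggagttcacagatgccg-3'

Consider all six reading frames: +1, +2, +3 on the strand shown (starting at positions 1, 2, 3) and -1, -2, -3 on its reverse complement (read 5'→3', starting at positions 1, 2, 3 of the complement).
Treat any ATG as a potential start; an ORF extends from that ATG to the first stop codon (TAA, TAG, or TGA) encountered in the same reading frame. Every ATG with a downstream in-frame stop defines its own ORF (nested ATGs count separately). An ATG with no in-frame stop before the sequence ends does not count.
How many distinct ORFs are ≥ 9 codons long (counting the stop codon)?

0

Reverse complement (5'→3'): CGGCATCTGTGAACTCCATTAGATGTCGCCAAGTATCGACTGGTGACTACATGAGCGGCACTGGTGTCTAAATGCAGGATTAATCACTGATCT
Frame +1: AGA TCA GTG ATT AAT CCT GCA TTT AGA CAC CAG TGC CGC TCA TGT AGT CAC CAG TCG ATA CTT GGC GAC ATC TAA TGG AGT TCA CAG ATG CCG — no ATG→stop ORF.
Frame +2: GAT CAG TGA TTA ATC CTG CAT TTA GAC ACC AGT GCC GCT CAT GTA GTC ACC AGT CGA TAC TTG GCG ACA TCT AAT GGA GTT CAC AGA TGC — no ATG→stop ORF.
Frame +3: ATC AGT GAT TAA TCC TGC ATT TAG ACA CCA GTG CCG CTC ATG TAG TCA CCA GTC GAT ACT TGG CGA CAT CTA ATG GAG TTC ACA GAT GCC — ATG at 42, stop TAG at 45 → 6 nt.
Frame -1: CGG CAT CTG TGA ACT CCA TTA GAT GTC GCC AAG TAT CGA CTG GTG ACT ACA TGA GCG GCA CTG GTG TCT AAA TGC AGG ATT AAT CAC TGA TCT — no ATG→stop ORF.
Frame -2: GGC ATC TGT GAA CTC CAT TAG ATG TCG CCA AGT ATC GAC TGG TGA CTA CAT GAG CGG CAC TGG TGT CTA AAT GCA GGA TTA ATC ACT GAT — ATG at 23, stop TGA at 44 → 24 nt.
Frame -3: GCA TCT GTG AAC TCC ATT AGA TGT CGC CAA GTA TCG ACT GGT GAC TAC ATG AGC GGC ACT GGT GTC TAA ATG CAG GAT TAA TCA CTG ATC — ATG at 51, stop TAA at 69 → 21 nt; ATG at 72, stop TAA at 81 → 12 nt.
No ORF reaches 9 codons. Count = 0.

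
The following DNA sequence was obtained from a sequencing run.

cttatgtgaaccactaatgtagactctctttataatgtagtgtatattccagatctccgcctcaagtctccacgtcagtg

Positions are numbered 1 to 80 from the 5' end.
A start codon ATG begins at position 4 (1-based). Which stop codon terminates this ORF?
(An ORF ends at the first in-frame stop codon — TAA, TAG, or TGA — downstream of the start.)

TGA

Codons from position 4: ATG (4–6), TGA (7–9).
The first in-frame stop codon is TGA.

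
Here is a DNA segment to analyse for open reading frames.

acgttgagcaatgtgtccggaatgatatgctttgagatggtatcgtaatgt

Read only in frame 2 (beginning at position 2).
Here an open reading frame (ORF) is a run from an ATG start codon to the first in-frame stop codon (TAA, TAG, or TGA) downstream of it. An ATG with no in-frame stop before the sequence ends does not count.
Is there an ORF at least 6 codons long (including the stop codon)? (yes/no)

Frame 2: CGT TGA GCA ATG TGT CCG GAA TGA TAT GCT TTG AGA TGG TAT CGT AAT — ATG at 11, stop TGA at 23 → 15 nt.
Largest ORF found is 5 codons < 6, so no.

no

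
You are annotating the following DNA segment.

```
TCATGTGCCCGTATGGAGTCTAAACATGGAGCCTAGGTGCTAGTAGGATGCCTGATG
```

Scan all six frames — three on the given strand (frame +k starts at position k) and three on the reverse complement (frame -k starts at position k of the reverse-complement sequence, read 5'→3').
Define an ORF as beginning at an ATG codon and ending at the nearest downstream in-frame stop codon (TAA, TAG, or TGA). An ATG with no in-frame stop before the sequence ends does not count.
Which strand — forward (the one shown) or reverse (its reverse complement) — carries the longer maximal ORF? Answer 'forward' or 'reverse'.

reverse

Reverse complement (5'→3'): CATCAGGCATCCTACTAGCACCTAGGCTCCATGTTTAGACTCCATACGGGCACATGA
Frame +1: TCA TGT GCC CGT ATG GAG TCT AAA CAT GGA GCC TAG GTG CTA GTA GGA TGC CTG ATG — ATG at 13, stop TAG at 34 → 24 nt.
Frame +2: CAT GTG CCC GTA TGG AGT CTA AAC ATG GAG CCT AGG TGC TAG TAG GAT GCC TGA — ATG at 26, stop TAG at 41 → 18 nt.
Frame +3: ATG TGC CCG TAT GGA GTC TAA ACA TGG AGC CTA GGT GCT AGT AGG ATG CCT GAT — ATG at 3, stop TAA at 21 → 21 nt.
Frame -1: CAT CAG GCA TCC TAC TAG CAC CTA GGC TCC ATG TTT AGA CTC CAT ACG GGC ACA TGA — ATG at 31, stop TGA at 55 → 27 nt.
Frame -2: ATC AGG CAT CCT ACT AGC ACC TAG GCT CCA TGT TTA GAC TCC ATA CGG GCA CAT — no ATG→stop ORF.
Frame -3: TCA GGC ATC CTA CTA GCA CCT AGG CTC CAT GTT TAG ACT CCA TAC GGG CAC ATG — no ATG→stop ORF.
Forward-strand max 24 nt; reverse-strand max 27 nt. The reverse strand has the longer ORF.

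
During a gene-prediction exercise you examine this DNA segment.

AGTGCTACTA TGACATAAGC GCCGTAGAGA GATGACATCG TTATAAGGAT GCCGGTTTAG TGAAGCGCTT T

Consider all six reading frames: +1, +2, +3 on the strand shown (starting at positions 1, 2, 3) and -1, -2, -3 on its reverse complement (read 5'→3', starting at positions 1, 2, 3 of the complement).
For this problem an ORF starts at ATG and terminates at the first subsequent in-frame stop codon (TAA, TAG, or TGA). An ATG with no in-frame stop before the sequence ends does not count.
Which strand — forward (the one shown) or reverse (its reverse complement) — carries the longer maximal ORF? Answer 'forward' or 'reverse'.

forward

Reverse complement (5'→3'): AAAGCGCTTCACTAAACCGGCATCCTTATAACGATGTCATCTCTCTACGGCGCTTATGTCATAGTAGCACT
Frame +1: AGT GCT ACT ATG ACA TAA GCG CCG TAG AGA GAT GAC ATC GTT ATA AGG ATG CCG GTT TAG TGA AGC GCT — ATG at 10, stop TAA at 16 → 9 nt; ATG at 49, stop TAG at 58 → 12 nt.
Frame +2: GTG CTA CTA TGA CAT AAG CGC CGT AGA GAG ATG ACA TCG TTA TAA GGA TGC CGG TTT AGT GAA GCG CTT — ATG at 32, stop TAA at 44 → 15 nt.
Frame +3: TGC TAC TAT GAC ATA AGC GCC GTA GAG AGA TGA CAT CGT TAT AAG GAT GCC GGT TTA GTG AAG CGC TTT — no ATG→stop ORF.
Frame -1: AAA GCG CTT CAC TAA ACC GGC ATC CTT ATA ACG ATG TCA TCT CTC TAC GGC GCT TAT GTC ATA GTA GCA — no ATG→stop ORF.
Frame -2: AAG CGC TTC ACT AAA CCG GCA TCC TTA TAA CGA TGT CAT CTC TCT ACG GCG CTT ATG TCA TAG TAG CAC — ATG at 56, stop TAG at 62 → 9 nt.
Frame -3: AGC GCT TCA CTA AAC CGG CAT CCT TAT AAC GAT GTC ATC TCT CTA CGG CGC TTA TGT CAT AGT AGC ACT — no ATG→stop ORF.
Forward-strand max 15 nt; reverse-strand max 9 nt. The forward strand has the longer ORF.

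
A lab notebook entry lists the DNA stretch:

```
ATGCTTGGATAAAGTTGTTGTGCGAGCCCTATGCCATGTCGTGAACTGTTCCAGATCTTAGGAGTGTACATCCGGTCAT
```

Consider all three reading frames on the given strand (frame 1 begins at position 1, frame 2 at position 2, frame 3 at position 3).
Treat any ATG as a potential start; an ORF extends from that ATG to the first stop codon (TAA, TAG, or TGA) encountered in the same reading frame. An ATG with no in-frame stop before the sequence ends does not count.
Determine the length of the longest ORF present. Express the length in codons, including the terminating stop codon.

4

Frame 1: ATG CTT GGA TAA AGT TGT TGT GCG AGC CCT ATG CCA TGT CGT GAA CTG TTC CAG ATC TTA GGA GTG TAC ATC CGG TCA — ATG at 1, stop TAA at 10 → 12 nt.
Frame 2: TGC TTG GAT AAA GTT GTT GTG CGA GCC CTA TGC CAT GTC GTG AAC TGT TCC AGA TCT TAG GAG TGT ACA TCC GGT CAT — no ATG→stop ORF.
Frame 3: GCT TGG ATA AAG TTG TTG TGC GAG CCC TAT GCC ATG TCG TGA ACT GTT CCA GAT CTT AGG AGT GTA CAT CCG GTC — ATG at 36, stop TGA at 42 → 9 nt.
Longest: frame 1, positions 1–12, 12 nt = 4 codons = 3 aa. → 4 codons.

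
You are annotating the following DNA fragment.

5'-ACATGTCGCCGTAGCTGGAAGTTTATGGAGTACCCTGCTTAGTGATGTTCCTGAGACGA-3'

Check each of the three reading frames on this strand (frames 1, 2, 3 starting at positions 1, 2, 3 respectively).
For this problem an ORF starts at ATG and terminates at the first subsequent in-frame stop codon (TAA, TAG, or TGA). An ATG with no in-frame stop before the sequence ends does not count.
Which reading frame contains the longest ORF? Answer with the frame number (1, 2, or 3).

Frame 1: ACA TGT CGC CGT AGC TGG AAG TTT ATG GAG TAC CCT GCT TAG TGA TGT TCC TGA GAC — ATG at 25, stop TAG at 40 → 18 nt.
Frame 2: CAT GTC GCC GTA GCT GGA AGT TTA TGG AGT ACC CTG CTT AGT GAT GTT CCT GAG ACG — no ATG→stop ORF.
Frame 3: ATG TCG CCG TAG CTG GAA GTT TAT GGA GTA CCC TGC TTA GTG ATG TTC CTG AGA CGA — ATG at 3, stop TAG at 12 → 12 nt.
Longest ORF is 18 nt in frame 1 (positions 25–42).

1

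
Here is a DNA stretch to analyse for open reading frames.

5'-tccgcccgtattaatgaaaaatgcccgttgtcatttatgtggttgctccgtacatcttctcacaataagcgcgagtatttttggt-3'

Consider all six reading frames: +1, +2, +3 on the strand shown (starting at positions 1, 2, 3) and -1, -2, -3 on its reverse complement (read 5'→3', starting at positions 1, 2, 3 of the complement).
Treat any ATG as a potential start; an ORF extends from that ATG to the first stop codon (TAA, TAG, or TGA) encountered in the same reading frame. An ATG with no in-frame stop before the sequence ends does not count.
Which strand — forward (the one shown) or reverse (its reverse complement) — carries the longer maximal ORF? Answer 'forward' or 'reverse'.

Reverse complement (5'→3'): ACCAAAAATACTCGCGCTTATTGTGAGAAGATGTACGGAGCAACCACATAAATGACAACGGGCATTTTTCATTAATACGGGCGGA
Frame +1: TCC GCC CGT ATT AAT GAA AAA TGC CCG TTG TCA TTT ATG TGG TTG CTC CGT ACA TCT TCT CAC AAT AAG CGC GAG TAT TTT TGG — no ATG→stop ORF.
Frame +2: CCG CCC GTA TTA ATG AAA AAT GCC CGT TGT CAT TTA TGT GGT TGC TCC GTA CAT CTT CTC ACA ATA AGC GCG AGT ATT TTT GGT — no ATG→stop ORF.
Frame +3: CGC CCG TAT TAA TGA AAA ATG CCC GTT GTC ATT TAT GTG GTT GCT CCG TAC ATC TTC TCA CAA TAA GCG CGA GTA TTT TTG — ATG at 21, stop TAA at 66 → 48 nt.
Frame -1: ACC AAA AAT ACT CGC GCT TAT TGT GAG AAG ATG TAC GGA GCA ACC ACA TAA ATG ACA ACG GGC ATT TTT CAT TAA TAC GGG CGG — ATG at 31, stop TAA at 49 → 21 nt; ATG at 52, stop TAA at 73 → 24 nt.
Frame -2: CCA AAA ATA CTC GCG CTT ATT GTG AGA AGA TGT ACG GAG CAA CCA CAT AAA TGA CAA CGG GCA TTT TTC ATT AAT ACG GGC GGA — no ATG→stop ORF.
Frame -3: CAA AAA TAC TCG CGC TTA TTG TGA GAA GAT GTA CGG AGC AAC CAC ATA AAT GAC AAC GGG CAT TTT TCA TTA ATA CGG GCG — no ATG→stop ORF.
Forward-strand max 48 nt; reverse-strand max 24 nt. The forward strand has the longer ORF.

forward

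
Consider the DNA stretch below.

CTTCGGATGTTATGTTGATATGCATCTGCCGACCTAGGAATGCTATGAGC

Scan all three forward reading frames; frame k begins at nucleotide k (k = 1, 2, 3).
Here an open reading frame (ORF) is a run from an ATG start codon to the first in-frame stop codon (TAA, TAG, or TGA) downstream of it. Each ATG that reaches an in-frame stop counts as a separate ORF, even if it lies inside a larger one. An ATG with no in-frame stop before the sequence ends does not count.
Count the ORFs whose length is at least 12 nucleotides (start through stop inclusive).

2

Frame 1: CTT CGG ATG TTA TGT TGA TAT GCA TCT GCC GAC CTA GGA ATG CTA TGA — ATG at 7, stop TGA at 16 → 12 nt; ATG at 40, stop TGA at 46 → 9 nt.
Frame 2: TTC GGA TGT TAT GTT GAT ATG CAT CTG CCG ACC TAG GAA TGC TAT GAG — ATG at 20, stop TAG at 35 → 18 nt.
Frame 3: TCG GAT GTT ATG TTG ATA TGC ATC TGC CGA CCT AGG AAT GCT ATG AGC — no ATG→stop ORF.
ORFs ≥ 12 nucleotides: frame 1 7–18 (12 nucleotides), frame 2 20–37 (18 nucleotides). Count = 2.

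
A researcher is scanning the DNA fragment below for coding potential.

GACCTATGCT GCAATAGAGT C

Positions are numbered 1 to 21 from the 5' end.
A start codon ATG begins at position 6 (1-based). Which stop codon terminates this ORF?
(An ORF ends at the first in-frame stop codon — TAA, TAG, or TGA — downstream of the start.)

TAG

Codons from position 6: ATG (6–8), CTG (9–11), CAA (12–14), TAG (15–17).
The first in-frame stop codon is TAG.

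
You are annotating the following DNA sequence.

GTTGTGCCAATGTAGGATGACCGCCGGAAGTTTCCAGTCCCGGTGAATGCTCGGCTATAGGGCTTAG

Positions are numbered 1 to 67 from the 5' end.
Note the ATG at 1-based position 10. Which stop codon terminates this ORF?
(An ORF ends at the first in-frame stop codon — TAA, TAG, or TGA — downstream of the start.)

Codons from position 10: ATG (10–12), TAG (13–15).
The first in-frame stop codon is TAG.

TAG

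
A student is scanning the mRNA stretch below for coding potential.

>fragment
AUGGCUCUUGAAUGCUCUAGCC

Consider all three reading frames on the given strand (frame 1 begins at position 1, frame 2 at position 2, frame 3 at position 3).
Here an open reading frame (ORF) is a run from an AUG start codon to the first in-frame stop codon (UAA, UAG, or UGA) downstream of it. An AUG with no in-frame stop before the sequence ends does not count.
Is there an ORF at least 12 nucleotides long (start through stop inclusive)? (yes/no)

no

Frame 1: AUG GCU CUU GAA UGC UCU AGC — no AUG→stop ORF.
Frame 2: UGG CUC UUG AAU GCU CUA GCC — no AUG→stop ORF.
Frame 3: GGC UCU UGA AUG CUC UAG — AUG at 12, stop UAG at 18 → 9 nt.
Largest ORF found is 9 nucleotides < 12, so no.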